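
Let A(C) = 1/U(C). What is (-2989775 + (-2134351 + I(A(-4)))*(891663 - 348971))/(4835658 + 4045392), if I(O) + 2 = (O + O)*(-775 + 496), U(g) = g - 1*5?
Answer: -386088547049/2960350 ≈ -1.3042e+5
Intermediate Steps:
U(g) = -5 + g (U(g) = g - 5 = -5 + g)
A(C) = 1/(-5 + C)
I(O) = -2 - 558*O (I(O) = -2 + (O + O)*(-775 + 496) = -2 + (2*O)*(-279) = -2 - 558*O)
(-2989775 + (-2134351 + I(A(-4)))*(891663 - 348971))/(4835658 + 4045392) = (-2989775 + (-2134351 + (-2 - 558/(-5 - 4)))*(891663 - 348971))/(4835658 + 4045392) = (-2989775 + (-2134351 + (-2 - 558/(-9)))*542692)/8881050 = (-2989775 + (-2134351 + (-2 - 558*(-⅑)))*542692)*(1/8881050) = (-2989775 + (-2134351 + (-2 + 62))*542692)*(1/8881050) = (-2989775 + (-2134351 + 60)*542692)*(1/8881050) = (-2989775 - 2134291*542692)*(1/8881050) = (-2989775 - 1158262651372)*(1/8881050) = -1158265641147*1/8881050 = -386088547049/2960350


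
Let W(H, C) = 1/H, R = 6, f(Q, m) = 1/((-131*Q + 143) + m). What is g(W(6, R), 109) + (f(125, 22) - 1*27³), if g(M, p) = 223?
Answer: -315446601/16210 ≈ -19460.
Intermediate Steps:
f(Q, m) = 1/(143 + m - 131*Q) (f(Q, m) = 1/((143 - 131*Q) + m) = 1/(143 + m - 131*Q))
g(W(6, R), 109) + (f(125, 22) - 1*27³) = 223 + (1/(143 + 22 - 131*125) - 1*27³) = 223 + (1/(143 + 22 - 16375) - 1*19683) = 223 + (1/(-16210) - 19683) = 223 + (-1/16210 - 19683) = 223 - 319061431/16210 = -315446601/16210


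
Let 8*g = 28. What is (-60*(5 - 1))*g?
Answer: -840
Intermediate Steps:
g = 7/2 (g = (⅛)*28 = 7/2 ≈ 3.5000)
(-60*(5 - 1))*g = -60*(5 - 1)*(7/2) = -60*4*(7/2) = -20*12*(7/2) = -240*7/2 = -840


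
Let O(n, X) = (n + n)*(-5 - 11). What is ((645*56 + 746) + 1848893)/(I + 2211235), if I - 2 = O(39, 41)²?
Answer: 1885759/3768741 ≈ 0.50037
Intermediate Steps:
O(n, X) = -32*n (O(n, X) = (2*n)*(-16) = -32*n)
I = 1557506 (I = 2 + (-32*39)² = 2 + (-1248)² = 2 + 1557504 = 1557506)
((645*56 + 746) + 1848893)/(I + 2211235) = ((645*56 + 746) + 1848893)/(1557506 + 2211235) = ((36120 + 746) + 1848893)/3768741 = (36866 + 1848893)*(1/3768741) = 1885759*(1/3768741) = 1885759/3768741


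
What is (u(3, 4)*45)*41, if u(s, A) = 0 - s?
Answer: -5535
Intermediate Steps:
u(s, A) = -s
(u(3, 4)*45)*41 = (-1*3*45)*41 = -3*45*41 = -135*41 = -5535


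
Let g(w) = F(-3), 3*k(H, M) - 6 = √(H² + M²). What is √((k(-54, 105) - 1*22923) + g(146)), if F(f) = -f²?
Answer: √(-22930 + √1549) ≈ 151.3*I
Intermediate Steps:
k(H, M) = 2 + √(H² + M²)/3
g(w) = -9 (g(w) = -1*(-3)² = -1*9 = -9)
√((k(-54, 105) - 1*22923) + g(146)) = √(((2 + √((-54)² + 105²)/3) - 1*22923) - 9) = √(((2 + √(2916 + 11025)/3) - 22923) - 9) = √(((2 + √13941/3) - 22923) - 9) = √(((2 + (3*√1549)/3) - 22923) - 9) = √(((2 + √1549) - 22923) - 9) = √((-22921 + √1549) - 9) = √(-22930 + √1549)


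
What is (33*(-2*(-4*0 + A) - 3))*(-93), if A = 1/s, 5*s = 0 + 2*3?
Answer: 14322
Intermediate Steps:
s = 6/5 (s = (0 + 2*3)/5 = (0 + 6)/5 = (⅕)*6 = 6/5 ≈ 1.2000)
A = ⅚ (A = 1/(6/5) = ⅚ ≈ 0.83333)
(33*(-2*(-4*0 + A) - 3))*(-93) = (33*(-2*(-4*0 + ⅚) - 3))*(-93) = (33*(-2*(0 + ⅚) - 3))*(-93) = (33*(-2*⅚ - 3))*(-93) = (33*(-5/3 - 3))*(-93) = (33*(-14/3))*(-93) = -154*(-93) = 14322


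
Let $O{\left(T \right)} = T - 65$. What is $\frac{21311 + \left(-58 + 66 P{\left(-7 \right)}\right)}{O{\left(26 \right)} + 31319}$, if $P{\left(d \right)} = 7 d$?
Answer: $\frac{18019}{31280} \approx 0.57605$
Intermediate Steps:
$O{\left(T \right)} = -65 + T$
$\frac{21311 + \left(-58 + 66 P{\left(-7 \right)}\right)}{O{\left(26 \right)} + 31319} = \frac{21311 + \left(-58 + 66 \cdot 7 \left(-7\right)\right)}{\left(-65 + 26\right) + 31319} = \frac{21311 + \left(-58 + 66 \left(-49\right)\right)}{-39 + 31319} = \frac{21311 - 3292}{31280} = \left(21311 - 3292\right) \frac{1}{31280} = 18019 \cdot \frac{1}{31280} = \frac{18019}{31280}$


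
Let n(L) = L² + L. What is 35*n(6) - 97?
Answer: 1373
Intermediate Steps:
n(L) = L + L²
35*n(6) - 97 = 35*(6*(1 + 6)) - 97 = 35*(6*7) - 97 = 35*42 - 97 = 1470 - 97 = 1373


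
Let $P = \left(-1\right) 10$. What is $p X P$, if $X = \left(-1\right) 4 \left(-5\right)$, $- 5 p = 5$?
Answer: $200$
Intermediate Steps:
$p = -1$ ($p = \left(- \frac{1}{5}\right) 5 = -1$)
$P = -10$
$X = 20$ ($X = \left(-4\right) \left(-5\right) = 20$)
$p X P = \left(-1\right) 20 \left(-10\right) = \left(-20\right) \left(-10\right) = 200$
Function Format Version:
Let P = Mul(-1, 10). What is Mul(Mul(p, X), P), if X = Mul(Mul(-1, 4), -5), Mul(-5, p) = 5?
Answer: 200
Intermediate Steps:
p = -1 (p = Mul(Rational(-1, 5), 5) = -1)
P = -10
X = 20 (X = Mul(-4, -5) = 20)
Mul(Mul(p, X), P) = Mul(Mul(-1, 20), -10) = Mul(-20, -10) = 200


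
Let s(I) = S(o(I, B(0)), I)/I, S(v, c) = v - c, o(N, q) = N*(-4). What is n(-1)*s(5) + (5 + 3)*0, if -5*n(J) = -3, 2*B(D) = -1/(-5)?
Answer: -3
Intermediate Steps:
B(D) = 1/10 (B(D) = (-1/(-5))/2 = (-1*(-1/5))/2 = (1/2)*(1/5) = 1/10)
o(N, q) = -4*N
n(J) = 3/5 (n(J) = -1/5*(-3) = 3/5)
s(I) = -5 (s(I) = (-4*I - I)/I = (-5*I)/I = -5)
n(-1)*s(5) + (5 + 3)*0 = (3/5)*(-5) + (5 + 3)*0 = -3 + 8*0 = -3 + 0 = -3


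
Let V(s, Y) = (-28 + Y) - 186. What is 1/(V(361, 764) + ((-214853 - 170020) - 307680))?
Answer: -1/692003 ≈ -1.4451e-6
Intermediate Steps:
V(s, Y) = -214 + Y
1/(V(361, 764) + ((-214853 - 170020) - 307680)) = 1/((-214 + 764) + ((-214853 - 170020) - 307680)) = 1/(550 + (-384873 - 307680)) = 1/(550 - 692553) = 1/(-692003) = -1/692003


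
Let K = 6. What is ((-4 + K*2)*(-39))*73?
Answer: -22776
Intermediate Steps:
((-4 + K*2)*(-39))*73 = ((-4 + 6*2)*(-39))*73 = ((-4 + 12)*(-39))*73 = (8*(-39))*73 = -312*73 = -22776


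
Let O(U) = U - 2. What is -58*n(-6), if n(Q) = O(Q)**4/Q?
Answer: 118784/3 ≈ 39595.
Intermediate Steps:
O(U) = -2 + U
n(Q) = (-2 + Q)**4/Q
-58*n(-6) = -58*(-2 - 6)**4/(-6) = -(-29)*(-8)**4/3 = -(-29)*4096/3 = -58*(-2048/3) = 118784/3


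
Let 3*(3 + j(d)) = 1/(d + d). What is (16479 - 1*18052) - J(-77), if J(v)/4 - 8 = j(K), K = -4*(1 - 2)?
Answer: -9559/6 ≈ -1593.2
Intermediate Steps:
K = 4 (K = -4*(-1) = 4)
j(d) = -3 + 1/(6*d) (j(d) = -3 + 1/(3*(d + d)) = -3 + 1/(3*((2*d))) = -3 + (1/(2*d))/3 = -3 + 1/(6*d))
J(v) = 121/6 (J(v) = 32 + 4*(-3 + (1/6)/4) = 32 + 4*(-3 + (1/6)*(1/4)) = 32 + 4*(-3 + 1/24) = 32 + 4*(-71/24) = 32 - 71/6 = 121/6)
(16479 - 1*18052) - J(-77) = (16479 - 1*18052) - 1*121/6 = (16479 - 18052) - 121/6 = -1573 - 121/6 = -9559/6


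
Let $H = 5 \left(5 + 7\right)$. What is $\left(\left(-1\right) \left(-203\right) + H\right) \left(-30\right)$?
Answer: $-7890$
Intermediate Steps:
$H = 60$ ($H = 5 \cdot 12 = 60$)
$\left(\left(-1\right) \left(-203\right) + H\right) \left(-30\right) = \left(\left(-1\right) \left(-203\right) + 60\right) \left(-30\right) = \left(203 + 60\right) \left(-30\right) = 263 \left(-30\right) = -7890$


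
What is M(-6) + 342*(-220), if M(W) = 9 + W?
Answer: -75237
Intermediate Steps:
M(-6) + 342*(-220) = (9 - 6) + 342*(-220) = 3 - 75240 = -75237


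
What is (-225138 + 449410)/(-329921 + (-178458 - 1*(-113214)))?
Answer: -224272/395165 ≈ -0.56754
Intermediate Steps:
(-225138 + 449410)/(-329921 + (-178458 - 1*(-113214))) = 224272/(-329921 + (-178458 + 113214)) = 224272/(-329921 - 65244) = 224272/(-395165) = 224272*(-1/395165) = -224272/395165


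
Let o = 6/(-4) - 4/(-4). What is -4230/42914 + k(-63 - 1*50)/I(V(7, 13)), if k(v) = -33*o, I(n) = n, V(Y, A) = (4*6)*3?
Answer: 134507/1029936 ≈ 0.13060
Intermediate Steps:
V(Y, A) = 72 (V(Y, A) = 24*3 = 72)
o = -1/2 (o = 6*(-1/4) - 4*(-1/4) = -3/2 + 1 = -1/2 ≈ -0.50000)
k(v) = 33/2 (k(v) = -33*(-1/2) = 33/2)
-4230/42914 + k(-63 - 1*50)/I(V(7, 13)) = -4230/42914 + (33/2)/72 = -4230*1/42914 + (33/2)*(1/72) = -2115/21457 + 11/48 = 134507/1029936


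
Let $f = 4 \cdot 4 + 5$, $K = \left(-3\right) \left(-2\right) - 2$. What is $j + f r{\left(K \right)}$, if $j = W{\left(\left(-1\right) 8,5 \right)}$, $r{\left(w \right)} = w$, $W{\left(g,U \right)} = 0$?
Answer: $84$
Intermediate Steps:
$K = 4$ ($K = 6 - 2 = 4$)
$j = 0$
$f = 21$ ($f = 16 + 5 = 21$)
$j + f r{\left(K \right)} = 0 + 21 \cdot 4 = 0 + 84 = 84$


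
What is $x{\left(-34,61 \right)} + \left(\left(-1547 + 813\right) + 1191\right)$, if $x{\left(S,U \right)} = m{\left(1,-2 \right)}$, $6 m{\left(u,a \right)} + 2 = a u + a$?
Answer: $456$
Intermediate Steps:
$m{\left(u,a \right)} = - \frac{1}{3} + \frac{a}{6} + \frac{a u}{6}$ ($m{\left(u,a \right)} = - \frac{1}{3} + \frac{a u + a}{6} = - \frac{1}{3} + \frac{a + a u}{6} = - \frac{1}{3} + \left(\frac{a}{6} + \frac{a u}{6}\right) = - \frac{1}{3} + \frac{a}{6} + \frac{a u}{6}$)
$x{\left(S,U \right)} = -1$ ($x{\left(S,U \right)} = - \frac{1}{3} + \frac{1}{6} \left(-2\right) + \frac{1}{6} \left(-2\right) 1 = - \frac{1}{3} - \frac{1}{3} - \frac{1}{3} = -1$)
$x{\left(-34,61 \right)} + \left(\left(-1547 + 813\right) + 1191\right) = -1 + \left(\left(-1547 + 813\right) + 1191\right) = -1 + \left(-734 + 1191\right) = -1 + 457 = 456$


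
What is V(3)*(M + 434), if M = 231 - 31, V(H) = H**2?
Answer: 5706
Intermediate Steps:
M = 200
V(3)*(M + 434) = 3**2*(200 + 434) = 9*634 = 5706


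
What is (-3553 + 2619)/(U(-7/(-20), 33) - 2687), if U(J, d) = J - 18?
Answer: 18680/54093 ≈ 0.34533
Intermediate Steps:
U(J, d) = -18 + J
(-3553 + 2619)/(U(-7/(-20), 33) - 2687) = (-3553 + 2619)/((-18 - 7/(-20)) - 2687) = -934/((-18 - 7*(-1/20)) - 2687) = -934/((-18 + 7/20) - 2687) = -934/(-353/20 - 2687) = -934/(-54093/20) = -934*(-20/54093) = 18680/54093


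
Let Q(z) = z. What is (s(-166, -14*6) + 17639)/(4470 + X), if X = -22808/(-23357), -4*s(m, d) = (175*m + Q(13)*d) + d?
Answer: 1176982587/208857196 ≈ 5.6353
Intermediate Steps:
s(m, d) = -175*m/4 - 7*d/2 (s(m, d) = -((175*m + 13*d) + d)/4 = -((13*d + 175*m) + d)/4 = -(14*d + 175*m)/4 = -175*m/4 - 7*d/2)
X = 22808/23357 (X = -22808*(-1/23357) = 22808/23357 ≈ 0.97650)
(s(-166, -14*6) + 17639)/(4470 + X) = ((-175/4*(-166) - (-49)*6) + 17639)/(4470 + 22808/23357) = ((14525/2 - 7/2*(-84)) + 17639)/(104428598/23357) = ((14525/2 + 294) + 17639)*(23357/104428598) = (15113/2 + 17639)*(23357/104428598) = (50391/2)*(23357/104428598) = 1176982587/208857196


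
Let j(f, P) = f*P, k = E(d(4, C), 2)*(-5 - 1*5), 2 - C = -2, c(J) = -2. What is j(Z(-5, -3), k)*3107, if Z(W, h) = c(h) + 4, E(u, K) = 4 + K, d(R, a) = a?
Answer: -372840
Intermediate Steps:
C = 4 (C = 2 - 1*(-2) = 2 + 2 = 4)
Z(W, h) = 2 (Z(W, h) = -2 + 4 = 2)
k = -60 (k = (4 + 2)*(-5 - 1*5) = 6*(-5 - 5) = 6*(-10) = -60)
j(f, P) = P*f
j(Z(-5, -3), k)*3107 = -60*2*3107 = -120*3107 = -372840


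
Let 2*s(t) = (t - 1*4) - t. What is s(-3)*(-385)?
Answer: 770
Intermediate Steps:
s(t) = -2 (s(t) = ((t - 1*4) - t)/2 = ((t - 4) - t)/2 = ((-4 + t) - t)/2 = (½)*(-4) = -2)
s(-3)*(-385) = -2*(-385) = 770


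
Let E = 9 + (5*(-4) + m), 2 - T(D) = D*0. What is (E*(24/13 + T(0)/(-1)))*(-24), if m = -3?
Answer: -672/13 ≈ -51.692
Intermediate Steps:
T(D) = 2 (T(D) = 2 - D*0 = 2 - 1*0 = 2 + 0 = 2)
E = -14 (E = 9 + (5*(-4) - 3) = 9 + (-20 - 3) = 9 - 23 = -14)
(E*(24/13 + T(0)/(-1)))*(-24) = -14*(24/13 + 2/(-1))*(-24) = -14*(24*(1/13) + 2*(-1))*(-24) = -14*(24/13 - 2)*(-24) = -14*(-2/13)*(-24) = (28/13)*(-24) = -672/13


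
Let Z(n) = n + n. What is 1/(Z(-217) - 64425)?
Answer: -1/64859 ≈ -1.5418e-5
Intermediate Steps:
Z(n) = 2*n
1/(Z(-217) - 64425) = 1/(2*(-217) - 64425) = 1/(-434 - 64425) = 1/(-64859) = -1/64859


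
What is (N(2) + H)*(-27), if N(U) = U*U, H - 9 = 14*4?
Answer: -1863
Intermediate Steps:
H = 65 (H = 9 + 14*4 = 9 + 56 = 65)
N(U) = U²
(N(2) + H)*(-27) = (2² + 65)*(-27) = (4 + 65)*(-27) = 69*(-27) = -1863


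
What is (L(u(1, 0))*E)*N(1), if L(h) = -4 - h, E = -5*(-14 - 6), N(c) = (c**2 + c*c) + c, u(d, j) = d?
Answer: -1500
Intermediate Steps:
N(c) = c + 2*c**2 (N(c) = (c**2 + c**2) + c = 2*c**2 + c = c + 2*c**2)
E = 100 (E = -5*(-20) = 100)
(L(u(1, 0))*E)*N(1) = ((-4 - 1*1)*100)*(1*(1 + 2*1)) = ((-4 - 1)*100)*(1*(1 + 2)) = (-5*100)*(1*3) = -500*3 = -1500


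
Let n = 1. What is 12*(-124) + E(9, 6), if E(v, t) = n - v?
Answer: -1496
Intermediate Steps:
E(v, t) = 1 - v
12*(-124) + E(9, 6) = 12*(-124) + (1 - 1*9) = -1488 + (1 - 9) = -1488 - 8 = -1496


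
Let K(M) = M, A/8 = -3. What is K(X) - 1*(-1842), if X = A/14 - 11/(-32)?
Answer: 412301/224 ≈ 1840.6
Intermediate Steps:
A = -24 (A = 8*(-3) = -24)
X = -307/224 (X = -24/14 - 11/(-32) = -24*1/14 - 11*(-1/32) = -12/7 + 11/32 = -307/224 ≈ -1.3705)
K(X) - 1*(-1842) = -307/224 - 1*(-1842) = -307/224 + 1842 = 412301/224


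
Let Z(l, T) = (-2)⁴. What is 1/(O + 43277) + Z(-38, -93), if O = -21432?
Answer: 349521/21845 ≈ 16.000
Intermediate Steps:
Z(l, T) = 16
1/(O + 43277) + Z(-38, -93) = 1/(-21432 + 43277) + 16 = 1/21845 + 16 = 349521/21845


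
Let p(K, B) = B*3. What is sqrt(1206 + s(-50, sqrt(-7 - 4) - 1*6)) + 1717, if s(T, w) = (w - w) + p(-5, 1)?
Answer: 1717 + sqrt(1209) ≈ 1751.8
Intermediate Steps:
p(K, B) = 3*B
s(T, w) = 3 (s(T, w) = (w - w) + 3*1 = 0 + 3 = 3)
sqrt(1206 + s(-50, sqrt(-7 - 4) - 1*6)) + 1717 = sqrt(1206 + 3) + 1717 = sqrt(1209) + 1717 = 1717 + sqrt(1209)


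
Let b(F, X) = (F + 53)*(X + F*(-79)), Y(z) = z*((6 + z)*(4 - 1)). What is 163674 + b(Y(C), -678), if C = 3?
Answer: -784644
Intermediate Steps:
Y(z) = z*(18 + 3*z) (Y(z) = z*((6 + z)*3) = z*(18 + 3*z))
b(F, X) = (53 + F)*(X - 79*F)
163674 + b(Y(C), -678) = 163674 + (-12561*3*(6 + 3) - 79*81*(6 + 3)**2 + 53*(-678) + (3*3*(6 + 3))*(-678)) = 163674 + (-12561*3*9 - 79*(3*3*9)**2 - 35934 + (3*3*9)*(-678)) = 163674 + (-4187*81 - 79*81**2 - 35934 + 81*(-678)) = 163674 + (-339147 - 79*6561 - 35934 - 54918) = 163674 + (-339147 - 518319 - 35934 - 54918) = 163674 - 948318 = -784644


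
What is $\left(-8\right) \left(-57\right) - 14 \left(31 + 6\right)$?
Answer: $-62$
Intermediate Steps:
$\left(-8\right) \left(-57\right) - 14 \left(31 + 6\right) = 456 - 14 \cdot 37 = 456 - 518 = -62$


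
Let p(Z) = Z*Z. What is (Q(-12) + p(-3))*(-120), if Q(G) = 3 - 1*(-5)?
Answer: -2040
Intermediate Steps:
p(Z) = Z²
Q(G) = 8 (Q(G) = 3 + 5 = 8)
(Q(-12) + p(-3))*(-120) = (8 + (-3)²)*(-120) = (8 + 9)*(-120) = 17*(-120) = -2040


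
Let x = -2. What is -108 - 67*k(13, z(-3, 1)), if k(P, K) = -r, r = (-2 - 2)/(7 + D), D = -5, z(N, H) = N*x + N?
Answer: -242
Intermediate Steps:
z(N, H) = -N (z(N, H) = N*(-2) + N = -2*N + N = -N)
r = -2 (r = (-2 - 2)/(7 - 5) = -4/2 = -4*½ = -2)
k(P, K) = 2 (k(P, K) = -1*(-2) = 2)
-108 - 67*k(13, z(-3, 1)) = -108 - 67*2 = -108 - 134 = -242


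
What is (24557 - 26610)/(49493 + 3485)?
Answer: -2053/52978 ≈ -0.038752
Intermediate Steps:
(24557 - 26610)/(49493 + 3485) = -2053/52978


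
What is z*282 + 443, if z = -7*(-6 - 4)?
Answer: 20183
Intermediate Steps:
z = 70 (z = -7*(-10) = 70)
z*282 + 443 = 70*282 + 443 = 19740 + 443 = 20183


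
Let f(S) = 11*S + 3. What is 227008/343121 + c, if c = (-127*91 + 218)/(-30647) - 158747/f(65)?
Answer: -87449258339441/397380096214 ≈ -220.06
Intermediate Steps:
f(S) = 3 + 11*S
c = -4856977907/22004546 (c = (-127*91 + 218)/(-30647) - 158747/(3 + 11*65) = (-11557 + 218)*(-1/30647) - 158747/(3 + 715) = -11339*(-1/30647) - 158747/718 = 11339/30647 - 158747*1/718 = 11339/30647 - 158747/718 = -4856977907/22004546 ≈ -220.73)
227008/343121 + c = 227008/343121 - 4856977907/22004546 = -87449258339441/397380096214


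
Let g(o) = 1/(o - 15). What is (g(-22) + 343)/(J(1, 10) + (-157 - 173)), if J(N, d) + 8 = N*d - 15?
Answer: -12690/12691 ≈ -0.99992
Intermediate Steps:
J(N, d) = -23 + N*d (J(N, d) = -8 + (N*d - 15) = -8 + (-15 + N*d) = -23 + N*d)
g(o) = 1/(-15 + o)
(g(-22) + 343)/(J(1, 10) + (-157 - 173)) = (1/(-15 - 22) + 343)/((-23 + 1*10) + (-157 - 173)) = (1/(-37) + 343)/((-23 + 10) - 330) = (-1/37 + 343)/(-13 - 330) = (12690/37)/(-343) = (12690/37)*(-1/343) = -12690/12691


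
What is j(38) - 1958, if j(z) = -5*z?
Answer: -2148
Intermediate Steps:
j(38) - 1958 = -5*38 - 1958 = -190 - 1958 = -2148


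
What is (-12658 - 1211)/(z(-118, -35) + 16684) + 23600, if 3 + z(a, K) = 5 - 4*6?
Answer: 131069777/5554 ≈ 23599.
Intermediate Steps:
z(a, K) = -22 (z(a, K) = -3 + (5 - 4*6) = -3 + (5 - 24) = -3 - 19 = -22)
(-12658 - 1211)/(z(-118, -35) + 16684) + 23600 = (-12658 - 1211)/(-22 + 16684) + 23600 = -13869/16662 + 23600 = -13869*1/16662 + 23600 = -4623/5554 + 23600 = 131069777/5554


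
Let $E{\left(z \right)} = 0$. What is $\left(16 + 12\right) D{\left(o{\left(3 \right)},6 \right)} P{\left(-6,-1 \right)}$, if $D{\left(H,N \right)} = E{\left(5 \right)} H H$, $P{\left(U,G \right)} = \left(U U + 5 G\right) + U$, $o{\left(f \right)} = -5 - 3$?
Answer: $0$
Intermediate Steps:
$o{\left(f \right)} = -8$ ($o{\left(f \right)} = -5 - 3 = -8$)
$P{\left(U,G \right)} = U + U^{2} + 5 G$ ($P{\left(U,G \right)} = \left(U^{2} + 5 G\right) + U = U + U^{2} + 5 G$)
$D{\left(H,N \right)} = 0$ ($D{\left(H,N \right)} = 0 H H = 0 H = 0$)
$\left(16 + 12\right) D{\left(o{\left(3 \right)},6 \right)} P{\left(-6,-1 \right)} = \left(16 + 12\right) 0 \left(-6 + \left(-6\right)^{2} + 5 \left(-1\right)\right) = 28 \cdot 0 \left(-6 + 36 - 5\right) = 0 \cdot 25 = 0$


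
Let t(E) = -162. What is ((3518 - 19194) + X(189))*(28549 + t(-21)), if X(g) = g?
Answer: -439629469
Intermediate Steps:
((3518 - 19194) + X(189))*(28549 + t(-21)) = ((3518 - 19194) + 189)*(28549 - 162) = (-15676 + 189)*28387 = -15487*28387 = -439629469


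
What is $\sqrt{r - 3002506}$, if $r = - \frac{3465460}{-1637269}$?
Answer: $\frac{19 i \sqrt{22295460857444166}}{1637269} \approx 1732.8 i$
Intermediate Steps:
$r = \frac{3465460}{1637269}$ ($r = \left(-3465460\right) \left(- \frac{1}{1637269}\right) = \frac{3465460}{1637269} \approx 2.1166$)
$\sqrt{r - 3002506} = \sqrt{\frac{3465460}{1637269} - 3002506} = \sqrt{- \frac{4915906530654}{1637269}} = \frac{19 i \sqrt{22295460857444166}}{1637269}$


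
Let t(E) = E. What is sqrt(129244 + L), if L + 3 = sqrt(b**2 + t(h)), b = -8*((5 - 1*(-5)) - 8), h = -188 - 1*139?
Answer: sqrt(129241 + I*sqrt(71)) ≈ 359.5 + 0.012*I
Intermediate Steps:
h = -327 (h = -188 - 139 = -327)
b = -16 (b = -8*((5 + 5) - 8) = -8*(10 - 8) = -8*2 = -16)
L = -3 + I*sqrt(71) (L = -3 + sqrt((-16)**2 - 327) = -3 + sqrt(256 - 327) = -3 + sqrt(-71) = -3 + I*sqrt(71) ≈ -3.0 + 8.4261*I)
sqrt(129244 + L) = sqrt(129244 + (-3 + I*sqrt(71))) = sqrt(129241 + I*sqrt(71))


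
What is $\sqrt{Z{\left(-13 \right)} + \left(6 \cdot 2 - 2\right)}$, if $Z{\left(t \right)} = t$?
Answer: $i \sqrt{3} \approx 1.732 i$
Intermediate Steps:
$\sqrt{Z{\left(-13 \right)} + \left(6 \cdot 2 - 2\right)} = \sqrt{-13 + \left(6 \cdot 2 - 2\right)} = \sqrt{-13 + \left(12 - 2\right)} = \sqrt{-13 + 10} = \sqrt{-3} = i \sqrt{3}$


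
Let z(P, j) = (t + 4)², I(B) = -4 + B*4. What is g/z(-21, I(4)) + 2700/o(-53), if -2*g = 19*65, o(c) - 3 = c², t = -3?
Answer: -866855/1406 ≈ -616.54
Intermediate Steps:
I(B) = -4 + 4*B
z(P, j) = 1 (z(P, j) = (-3 + 4)² = 1² = 1)
o(c) = 3 + c²
g = -1235/2 (g = -19*65/2 = -½*1235 = -1235/2 ≈ -617.50)
g/z(-21, I(4)) + 2700/o(-53) = -1235/2/1 + 2700/(3 + (-53)²) = -1235/2*1 + 2700/(3 + 2809) = -1235/2 + 2700/2812 = -1235/2 + 2700*(1/2812) = -1235/2 + 675/703 = -866855/1406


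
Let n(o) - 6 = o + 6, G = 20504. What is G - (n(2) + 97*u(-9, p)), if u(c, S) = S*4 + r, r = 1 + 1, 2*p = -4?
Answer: 21072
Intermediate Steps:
p = -2 (p = (1/2)*(-4) = -2)
r = 2
u(c, S) = 2 + 4*S (u(c, S) = S*4 + 2 = 4*S + 2 = 2 + 4*S)
n(o) = 12 + o (n(o) = 6 + (o + 6) = 6 + (6 + o) = 12 + o)
G - (n(2) + 97*u(-9, p)) = 20504 - ((12 + 2) + 97*(2 + 4*(-2))) = 20504 - (14 + 97*(2 - 8)) = 20504 - (14 + 97*(-6)) = 20504 - (14 - 582) = 20504 - 1*(-568) = 20504 + 568 = 21072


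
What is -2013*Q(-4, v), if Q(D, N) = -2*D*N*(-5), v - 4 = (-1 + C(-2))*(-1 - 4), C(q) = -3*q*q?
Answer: 5555880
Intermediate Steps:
C(q) = -3*q²
v = 69 (v = 4 + (-1 - 3*(-2)²)*(-1 - 4) = 4 + (-1 - 3*4)*(-5) = 4 + (-1 - 12)*(-5) = 4 - 13*(-5) = 4 + 65 = 69)
Q(D, N) = 10*D*N (Q(D, N) = -2*D*N*(-5) = 10*D*N)
-2013*Q(-4, v) = -20130*(-4)*69 = -2013*(-2760) = 5555880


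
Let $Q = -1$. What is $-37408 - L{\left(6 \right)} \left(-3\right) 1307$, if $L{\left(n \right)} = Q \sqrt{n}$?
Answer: $-37408 - 3921 \sqrt{6} \approx -47012.0$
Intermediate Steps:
$L{\left(n \right)} = - \sqrt{n}$
$-37408 - L{\left(6 \right)} \left(-3\right) 1307 = -37408 - - \sqrt{6} \left(-3\right) 1307 = -37408 - 3 \sqrt{6} \cdot 1307 = -37408 - 3921 \sqrt{6}$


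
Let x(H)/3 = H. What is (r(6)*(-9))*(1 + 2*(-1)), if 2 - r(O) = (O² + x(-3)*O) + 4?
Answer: 144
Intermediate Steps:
x(H) = 3*H
r(O) = -2 - O² + 9*O (r(O) = 2 - ((O² + (3*(-3))*O) + 4) = 2 - ((O² - 9*O) + 4) = 2 - (4 + O² - 9*O) = 2 + (-4 - O² + 9*O) = -2 - O² + 9*O)
(r(6)*(-9))*(1 + 2*(-1)) = ((-2 - 1*6² + 9*6)*(-9))*(1 + 2*(-1)) = ((-2 - 1*36 + 54)*(-9))*(1 - 2) = ((-2 - 36 + 54)*(-9))*(-1) = (16*(-9))*(-1) = -144*(-1) = 144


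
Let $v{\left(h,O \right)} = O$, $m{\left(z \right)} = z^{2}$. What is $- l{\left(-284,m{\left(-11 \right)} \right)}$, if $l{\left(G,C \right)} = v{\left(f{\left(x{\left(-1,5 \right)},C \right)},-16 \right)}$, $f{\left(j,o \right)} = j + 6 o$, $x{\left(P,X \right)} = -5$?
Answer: $16$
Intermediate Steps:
$l{\left(G,C \right)} = -16$
$- l{\left(-284,m{\left(-11 \right)} \right)} = \left(-1\right) \left(-16\right) = 16$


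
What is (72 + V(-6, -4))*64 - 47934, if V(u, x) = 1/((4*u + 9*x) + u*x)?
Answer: -389950/9 ≈ -43328.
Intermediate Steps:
V(u, x) = 1/(4*u + 9*x + u*x)
(72 + V(-6, -4))*64 - 47934 = (72 + 1/(4*(-6) + 9*(-4) - 6*(-4)))*64 - 47934 = (72 + 1/(-24 - 36 + 24))*64 - 47934 = (72 + 1/(-36))*64 - 47934 = (72 - 1/36)*64 - 47934 = (2591/36)*64 - 47934 = 41456/9 - 47934 = -389950/9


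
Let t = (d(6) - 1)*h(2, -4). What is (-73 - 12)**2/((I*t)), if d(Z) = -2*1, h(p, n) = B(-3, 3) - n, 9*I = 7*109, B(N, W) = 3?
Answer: -21675/5341 ≈ -4.0582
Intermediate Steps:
I = 763/9 (I = (7*109)/9 = (1/9)*763 = 763/9 ≈ 84.778)
h(p, n) = 3 - n
d(Z) = -2
t = -21 (t = (-2 - 1)*(3 - 1*(-4)) = -3*(3 + 4) = -3*7 = -21)
(-73 - 12)**2/((I*t)) = (-73 - 12)**2/(((763/9)*(-21))) = (-85)**2/(-5341/3) = 7225*(-3/5341) = -21675/5341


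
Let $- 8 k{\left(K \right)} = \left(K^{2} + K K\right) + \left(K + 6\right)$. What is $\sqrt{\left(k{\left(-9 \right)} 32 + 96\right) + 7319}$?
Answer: $\sqrt{6779} \approx 82.335$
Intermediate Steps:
$k{\left(K \right)} = - \frac{3}{4} - \frac{K^{2}}{4} - \frac{K}{8}$ ($k{\left(K \right)} = - \frac{\left(K^{2} + K K\right) + \left(K + 6\right)}{8} = - \frac{\left(K^{2} + K^{2}\right) + \left(6 + K\right)}{8} = - \frac{2 K^{2} + \left(6 + K\right)}{8} = - \frac{6 + K + 2 K^{2}}{8} = - \frac{3}{4} - \frac{K^{2}}{4} - \frac{K}{8}$)
$\sqrt{\left(k{\left(-9 \right)} 32 + 96\right) + 7319} = \sqrt{\left(\left(- \frac{3}{4} - \frac{\left(-9\right)^{2}}{4} - - \frac{9}{8}\right) 32 + 96\right) + 7319} = \sqrt{\left(\left(- \frac{3}{4} - \frac{81}{4} + \frac{9}{8}\right) 32 + 96\right) + 7319} = \sqrt{\left(\left(- \frac{159}{8}\right) 32 + 96\right) + 7319} = \sqrt{\left(-636 + 96\right) + 7319} = \sqrt{-540 + 7319} = \sqrt{6779}$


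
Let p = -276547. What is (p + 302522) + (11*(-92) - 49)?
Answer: 24914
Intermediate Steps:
(p + 302522) + (11*(-92) - 49) = (-276547 + 302522) + (11*(-92) - 49) = 25975 + (-1012 - 49) = 25975 - 1061 = 24914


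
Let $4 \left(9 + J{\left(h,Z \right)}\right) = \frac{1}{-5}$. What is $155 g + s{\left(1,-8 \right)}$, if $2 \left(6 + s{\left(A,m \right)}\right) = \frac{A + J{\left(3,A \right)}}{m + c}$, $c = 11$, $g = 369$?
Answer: $\frac{6862519}{120} \approx 57188.0$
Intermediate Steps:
$J{\left(h,Z \right)} = - \frac{181}{20}$ ($J{\left(h,Z \right)} = -9 + \frac{1}{4 \left(-5\right)} = -9 + \frac{1}{4} \left(- \frac{1}{5}\right) = -9 - \frac{1}{20} = - \frac{181}{20}$)
$s{\left(A,m \right)} = -6 + \frac{- \frac{181}{20} + A}{2 \left(11 + m\right)}$ ($s{\left(A,m \right)} = -6 + \frac{\left(A - \frac{181}{20}\right) \frac{1}{m + 11}}{2} = -6 + \frac{\left(- \frac{181}{20} + A\right) \frac{1}{11 + m}}{2} = -6 + \frac{\frac{1}{11 + m} \left(- \frac{181}{20} + A\right)}{2} = -6 + \frac{- \frac{181}{20} + A}{2 \left(11 + m\right)}$)
$155 g + s{\left(1,-8 \right)} = 155 \cdot 369 + \frac{-2821 - -1920 + 20 \cdot 1}{40 \left(11 - 8\right)} = 57195 + \frac{-2821 + 1920 + 20}{40 \cdot 3} = 57195 + \frac{1}{40} \cdot \frac{1}{3} \left(-881\right) = 57195 - \frac{881}{120} = \frac{6862519}{120}$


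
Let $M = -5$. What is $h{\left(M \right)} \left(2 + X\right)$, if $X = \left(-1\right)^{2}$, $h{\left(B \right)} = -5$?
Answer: $-15$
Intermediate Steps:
$X = 1$
$h{\left(M \right)} \left(2 + X\right) = - 5 \left(2 + 1\right) = \left(-5\right) 3 = -15$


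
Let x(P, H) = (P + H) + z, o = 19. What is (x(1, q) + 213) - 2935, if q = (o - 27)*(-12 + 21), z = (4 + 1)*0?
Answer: -2793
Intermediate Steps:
z = 0 (z = 5*0 = 0)
q = -72 (q = (19 - 27)*(-12 + 21) = -8*9 = -72)
x(P, H) = H + P (x(P, H) = (P + H) + 0 = (H + P) + 0 = H + P)
(x(1, q) + 213) - 2935 = ((-72 + 1) + 213) - 2935 = (-71 + 213) - 2935 = 142 - 2935 = -2793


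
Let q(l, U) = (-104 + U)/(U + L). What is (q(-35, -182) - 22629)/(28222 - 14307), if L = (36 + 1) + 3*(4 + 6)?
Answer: -2602049/1600225 ≈ -1.6261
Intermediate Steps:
L = 67 (L = 37 + 3*10 = 37 + 30 = 67)
q(l, U) = (-104 + U)/(67 + U) (q(l, U) = (-104 + U)/(U + 67) = (-104 + U)/(67 + U))
(q(-35, -182) - 22629)/(28222 - 14307) = ((-104 - 182)/(67 - 182) - 22629)/(28222 - 14307) = (-286/(-115) - 22629)/13915 = (-1/115*(-286) - 22629)*(1/13915) = (286/115 - 22629)*(1/13915) = -2602049/115*1/13915 = -2602049/1600225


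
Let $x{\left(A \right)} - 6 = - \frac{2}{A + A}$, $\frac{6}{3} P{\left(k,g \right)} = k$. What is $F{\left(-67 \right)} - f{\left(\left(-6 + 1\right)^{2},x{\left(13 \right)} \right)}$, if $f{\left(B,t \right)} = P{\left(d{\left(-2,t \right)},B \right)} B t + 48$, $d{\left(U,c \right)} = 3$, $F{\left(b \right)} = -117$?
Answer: $- \frac{10065}{26} \approx -387.12$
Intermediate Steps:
$P{\left(k,g \right)} = \frac{k}{2}$
$x{\left(A \right)} = 6 - \frac{1}{A}$ ($x{\left(A \right)} = 6 - \frac{2}{A + A} = 6 - \frac{2}{2 A} = 6 - 2 \frac{1}{2 A} = 6 - \frac{1}{A}$)
$f{\left(B,t \right)} = 48 + \frac{3 B t}{2}$ ($f{\left(B,t \right)} = \frac{1}{2} \cdot 3 B t + 48 = \frac{3 B}{2} t + 48 = \frac{3 B t}{2} + 48 = 48 + \frac{3 B t}{2}$)
$F{\left(-67 \right)} - f{\left(\left(-6 + 1\right)^{2},x{\left(13 \right)} \right)} = -117 - \left(48 + \frac{3 \left(-6 + 1\right)^{2} \left(6 - \frac{1}{13}\right)}{2}\right) = -117 - \left(48 + \frac{3 \left(-5\right)^{2} \left(6 - \frac{1}{13}\right)}{2}\right) = -117 - \left(48 + \frac{3}{2} \cdot 25 \left(6 - \frac{1}{13}\right)\right) = -117 - \left(48 + \frac{3}{2} \cdot 25 \cdot \frac{77}{13}\right) = -117 - \left(48 + \frac{5775}{26}\right) = -117 - \frac{7023}{26} = - \frac{10065}{26}$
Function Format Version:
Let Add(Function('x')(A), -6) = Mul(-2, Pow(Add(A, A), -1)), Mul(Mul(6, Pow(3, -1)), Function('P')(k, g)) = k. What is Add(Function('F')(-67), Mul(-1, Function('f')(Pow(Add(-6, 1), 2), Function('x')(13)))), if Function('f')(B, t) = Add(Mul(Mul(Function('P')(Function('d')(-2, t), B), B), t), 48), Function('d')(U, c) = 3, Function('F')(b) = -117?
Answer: Rational(-10065, 26) ≈ -387.12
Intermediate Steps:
Function('P')(k, g) = Mul(Rational(1, 2), k)
Function('x')(A) = Add(6, Mul(-1, Pow(A, -1))) (Function('x')(A) = Add(6, Mul(-2, Pow(Add(A, A), -1))) = Add(6, Mul(-2, Pow(Mul(2, A), -1))) = Add(6, Mul(-2, Mul(Rational(1, 2), Pow(A, -1)))) = Add(6, Mul(-1, Pow(A, -1))))
Function('f')(B, t) = Add(48, Mul(Rational(3, 2), B, t)) (Function('f')(B, t) = Add(Mul(Mul(Mul(Rational(1, 2), 3), B), t), 48) = Add(Mul(Mul(Rational(3, 2), B), t), 48) = Add(Mul(Rational(3, 2), B, t), 48) = Add(48, Mul(Rational(3, 2), B, t)))
Add(Function('F')(-67), Mul(-1, Function('f')(Pow(Add(-6, 1), 2), Function('x')(13)))) = Add(-117, Mul(-1, Add(48, Mul(Rational(3, 2), Pow(Add(-6, 1), 2), Add(6, Mul(-1, Pow(13, -1))))))) = Add(-117, Mul(-1, Add(48, Mul(Rational(3, 2), Pow(-5, 2), Add(6, Mul(-1, Rational(1, 13))))))) = Add(-117, Mul(-1, Add(48, Mul(Rational(3, 2), 25, Add(6, Rational(-1, 13)))))) = Add(-117, Mul(-1, Add(48, Mul(Rational(3, 2), 25, Rational(77, 13))))) = Add(-117, Mul(-1, Add(48, Rational(5775, 26)))) = Add(-117, Mul(-1, Rational(7023, 26))) = Add(-117, Rational(-7023, 26)) = Rational(-10065, 26)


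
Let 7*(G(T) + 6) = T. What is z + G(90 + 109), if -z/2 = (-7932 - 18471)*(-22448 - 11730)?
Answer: -12633624119/7 ≈ -1.8048e+9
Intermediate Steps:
G(T) = -6 + T/7
z = -1804803468 (z = -2*(-7932 - 18471)*(-22448 - 11730) = -(-52806)*(-34178) = -2*902401734 = -1804803468)
z + G(90 + 109) = -1804803468 + (-6 + (90 + 109)/7) = -1804803468 + (-6 + (1/7)*199) = -1804803468 + (-6 + 199/7) = -1804803468 + 157/7 = -12633624119/7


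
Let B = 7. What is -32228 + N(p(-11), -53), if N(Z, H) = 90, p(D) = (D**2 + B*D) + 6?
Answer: -32138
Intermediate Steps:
p(D) = 6 + D**2 + 7*D (p(D) = (D**2 + 7*D) + 6 = 6 + D**2 + 7*D)
-32228 + N(p(-11), -53) = -32228 + 90 = -32138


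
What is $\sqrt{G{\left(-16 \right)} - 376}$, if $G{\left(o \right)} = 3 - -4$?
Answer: $3 i \sqrt{41} \approx 19.209 i$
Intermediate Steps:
$G{\left(o \right)} = 7$ ($G{\left(o \right)} = 3 + 4 = 7$)
$\sqrt{G{\left(-16 \right)} - 376} = \sqrt{7 - 376} = \sqrt{-369} = 3 i \sqrt{41}$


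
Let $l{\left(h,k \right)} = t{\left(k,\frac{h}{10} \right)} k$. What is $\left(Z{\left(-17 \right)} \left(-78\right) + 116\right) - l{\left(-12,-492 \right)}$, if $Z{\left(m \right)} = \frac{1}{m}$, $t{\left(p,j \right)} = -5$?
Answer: $- \frac{39770}{17} \approx -2339.4$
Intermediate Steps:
$l{\left(h,k \right)} = - 5 k$
$\left(Z{\left(-17 \right)} \left(-78\right) + 116\right) - l{\left(-12,-492 \right)} = \left(\frac{1}{-17} \left(-78\right) + 116\right) - \left(-5\right) \left(-492\right) = \left(\left(- \frac{1}{17}\right) \left(-78\right) + 116\right) - 2460 = \left(\frac{78}{17} + 116\right) - 2460 = \frac{2050}{17} - 2460 = - \frac{39770}{17}$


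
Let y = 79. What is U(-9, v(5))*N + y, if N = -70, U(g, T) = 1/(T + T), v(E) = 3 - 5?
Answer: 193/2 ≈ 96.500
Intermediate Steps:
v(E) = -2
U(g, T) = 1/(2*T)
U(-9, v(5))*N + y = ((½)/(-2))*(-70) + 79 = ((½)*(-½))*(-70) + 79 = -¼*(-70) + 79 = 35/2 + 79 = 193/2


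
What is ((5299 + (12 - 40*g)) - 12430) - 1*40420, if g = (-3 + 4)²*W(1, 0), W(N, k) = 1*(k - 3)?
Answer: -47419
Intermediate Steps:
W(N, k) = -3 + k (W(N, k) = 1*(-3 + k) = -3 + k)
g = -3 (g = (-3 + 4)²*(-3 + 0) = 1²*(-3) = 1*(-3) = -3)
((5299 + (12 - 40*g)) - 12430) - 1*40420 = ((5299 + (12 - 40*(-3))) - 12430) - 1*40420 = ((5299 + (12 + 120)) - 12430) - 40420 = ((5299 + 132) - 12430) - 40420 = (5431 - 12430) - 40420 = -6999 - 40420 = -47419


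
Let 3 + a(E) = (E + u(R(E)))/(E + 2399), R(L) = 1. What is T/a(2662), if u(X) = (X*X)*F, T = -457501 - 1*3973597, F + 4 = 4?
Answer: 22425786978/12521 ≈ 1.7911e+6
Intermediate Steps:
F = 0 (F = -4 + 4 = 0)
T = -4431098 (T = -457501 - 3973597 = -4431098)
u(X) = 0 (u(X) = (X*X)*0 = X**2*0 = 0)
a(E) = -3 + E/(2399 + E) (a(E) = -3 + (E + 0)/(E + 2399) = -3 + E/(2399 + E))
T/a(2662) = -4431098*(2399 + 2662)/(-7197 - 2*2662) = -4431098*5061/(-7197 - 5324) = -4431098/((1/5061)*(-12521)) = -4431098/(-12521/5061) = -4431098*(-5061/12521) = 22425786978/12521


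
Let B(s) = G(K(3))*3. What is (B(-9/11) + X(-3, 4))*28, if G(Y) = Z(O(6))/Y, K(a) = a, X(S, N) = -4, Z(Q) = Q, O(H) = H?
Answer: 56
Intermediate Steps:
G(Y) = 6/Y
B(s) = 6 (B(s) = (6/3)*3 = (6*(⅓))*3 = 2*3 = 6)
(B(-9/11) + X(-3, 4))*28 = (6 - 4)*28 = 2*28 = 56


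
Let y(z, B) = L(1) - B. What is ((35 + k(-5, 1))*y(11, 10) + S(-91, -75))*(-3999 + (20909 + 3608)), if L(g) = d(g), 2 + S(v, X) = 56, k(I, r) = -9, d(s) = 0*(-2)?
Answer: -4226708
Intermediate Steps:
d(s) = 0
S(v, X) = 54 (S(v, X) = -2 + 56 = 54)
L(g) = 0
y(z, B) = -B (y(z, B) = 0 - B = -B)
((35 + k(-5, 1))*y(11, 10) + S(-91, -75))*(-3999 + (20909 + 3608)) = ((35 - 9)*(-1*10) + 54)*(-3999 + (20909 + 3608)) = (26*(-10) + 54)*(-3999 + 24517) = (-260 + 54)*20518 = -206*20518 = -4226708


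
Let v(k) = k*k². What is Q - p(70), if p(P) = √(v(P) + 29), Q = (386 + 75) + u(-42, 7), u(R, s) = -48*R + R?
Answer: 2435 - √343029 ≈ 1849.3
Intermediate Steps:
v(k) = k³
u(R, s) = -47*R
Q = 2435 (Q = (386 + 75) - 47*(-42) = 461 + 1974 = 2435)
p(P) = √(29 + P³) (p(P) = √(P³ + 29) = √(29 + P³))
Q - p(70) = 2435 - √(29 + 70³) = 2435 - √(29 + 343000) = 2435 - √343029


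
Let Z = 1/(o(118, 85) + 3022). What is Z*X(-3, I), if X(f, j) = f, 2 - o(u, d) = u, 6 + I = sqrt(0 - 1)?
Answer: -3/2906 ≈ -0.0010323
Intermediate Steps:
I = -6 + I (I = -6 + sqrt(0 - 1) = -6 + sqrt(-1) = -6 + I ≈ -6.0 + 1.0*I)
o(u, d) = 2 - u
Z = 1/2906 (Z = 1/((2 - 1*118) + 3022) = 1/((2 - 118) + 3022) = 1/(-116 + 3022) = 1/2906 ≈ 0.00034412)
Z*X(-3, I) = (1/2906)*(-3) = -3/2906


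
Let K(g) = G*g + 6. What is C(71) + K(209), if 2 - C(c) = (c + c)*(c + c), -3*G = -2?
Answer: -60050/3 ≈ -20017.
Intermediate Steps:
G = ⅔ (G = -⅓*(-2) = ⅔ ≈ 0.66667)
C(c) = 2 - 4*c² (C(c) = 2 - (c + c)*(c + c) = 2 - 2*c*2*c = 2 - 4*c²)
K(g) = 6 + 2*g/3 (K(g) = 2*g/3 + 6 = 6 + 2*g/3)
C(71) + K(209) = (2 - 4*71²) + (6 + (⅔)*209) = (2 - 4*5041) + (6 + 418/3) = (2 - 20164) + 436/3 = -20162 + 436/3 = -60050/3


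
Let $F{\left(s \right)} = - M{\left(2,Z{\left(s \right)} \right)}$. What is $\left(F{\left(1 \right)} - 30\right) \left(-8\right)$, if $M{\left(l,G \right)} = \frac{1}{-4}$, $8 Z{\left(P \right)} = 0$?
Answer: $238$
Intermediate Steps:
$Z{\left(P \right)} = 0$ ($Z{\left(P \right)} = \frac{1}{8} \cdot 0 = 0$)
$M{\left(l,G \right)} = - \frac{1}{4}$
$F{\left(s \right)} = \frac{1}{4}$ ($F{\left(s \right)} = \left(-1\right) \left(- \frac{1}{4}\right) = \frac{1}{4}$)
$\left(F{\left(1 \right)} - 30\right) \left(-8\right) = \left(\frac{1}{4} - 30\right) \left(-8\right) = \left(- \frac{119}{4}\right) \left(-8\right) = 238$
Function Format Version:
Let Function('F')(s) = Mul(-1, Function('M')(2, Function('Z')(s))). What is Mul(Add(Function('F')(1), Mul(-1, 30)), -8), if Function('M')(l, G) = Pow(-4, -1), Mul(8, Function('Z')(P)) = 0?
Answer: 238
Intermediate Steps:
Function('Z')(P) = 0 (Function('Z')(P) = Mul(Rational(1, 8), 0) = 0)
Function('M')(l, G) = Rational(-1, 4)
Function('F')(s) = Rational(1, 4) (Function('F')(s) = Mul(-1, Rational(-1, 4)) = Rational(1, 4))
Mul(Add(Function('F')(1), Mul(-1, 30)), -8) = Mul(Add(Rational(1, 4), Mul(-1, 30)), -8) = Mul(Add(Rational(1, 4), -30), -8) = Mul(Rational(-119, 4), -8) = 238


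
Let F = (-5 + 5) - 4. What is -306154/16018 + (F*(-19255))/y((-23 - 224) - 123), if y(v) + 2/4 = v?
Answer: -1347136417/5934669 ≈ -226.99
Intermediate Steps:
y(v) = -1/2 + v
F = -4 (F = 0 - 4 = -4)
-306154/16018 + (F*(-19255))/y((-23 - 224) - 123) = -306154/16018 + (-4*(-19255))/(-1/2 + ((-23 - 224) - 123)) = -306154*1/16018 + 77020/(-1/2 + (-247 - 123)) = -153077/8009 + 77020/(-1/2 - 370) = -153077/8009 + 77020/(-741/2) = -153077/8009 + 77020*(-2/741) = -153077/8009 - 154040/741 = -1347136417/5934669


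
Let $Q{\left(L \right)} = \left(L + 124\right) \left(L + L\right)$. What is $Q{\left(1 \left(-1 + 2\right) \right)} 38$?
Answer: $9500$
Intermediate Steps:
$Q{\left(L \right)} = 2 L \left(124 + L\right)$ ($Q{\left(L \right)} = \left(124 + L\right) 2 L = 2 L \left(124 + L\right)$)
$Q{\left(1 \left(-1 + 2\right) \right)} 38 = 2 \cdot 1 \left(-1 + 2\right) \left(124 + 1 \left(-1 + 2\right)\right) 38 = 2 \cdot 1 \cdot 1 \left(124 + 1 \cdot 1\right) 38 = 2 \cdot 1 \left(124 + 1\right) 38 = 2 \cdot 1 \cdot 125 \cdot 38 = 250 \cdot 38 = 9500$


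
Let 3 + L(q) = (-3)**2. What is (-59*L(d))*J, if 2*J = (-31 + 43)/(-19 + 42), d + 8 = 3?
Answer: -2124/23 ≈ -92.348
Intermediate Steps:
d = -5 (d = -8 + 3 = -5)
L(q) = 6 (L(q) = -3 + (-3)**2 = -3 + 9 = 6)
J = 6/23 (J = ((-31 + 43)/(-19 + 42))/2 = (12/23)/2 = (12*(1/23))/2 = (1/2)*(12/23) = 6/23 ≈ 0.26087)
(-59*L(d))*J = -59*6*(6/23) = -354*6/23 = -2124/23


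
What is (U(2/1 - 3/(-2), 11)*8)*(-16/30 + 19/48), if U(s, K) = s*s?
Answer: -539/40 ≈ -13.475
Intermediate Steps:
U(s, K) = s**2
(U(2/1 - 3/(-2), 11)*8)*(-16/30 + 19/48) = ((2/1 - 3/(-2))**2*8)*(-16/30 + 19/48) = ((2*1 - 3*(-1/2))**2*8)*(-16*1/30 + 19*(1/48)) = ((2 + 3/2)**2*8)*(-8/15 + 19/48) = ((7/2)**2*8)*(-11/80) = ((49/4)*8)*(-11/80) = 98*(-11/80) = -539/40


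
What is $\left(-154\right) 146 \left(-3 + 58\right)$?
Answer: $-1236620$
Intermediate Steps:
$\left(-154\right) 146 \left(-3 + 58\right) = \left(-22484\right) 55 = -1236620$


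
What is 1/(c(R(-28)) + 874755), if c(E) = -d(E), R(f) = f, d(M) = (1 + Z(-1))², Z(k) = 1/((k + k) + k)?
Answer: 9/7872791 ≈ 1.1432e-6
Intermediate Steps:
Z(k) = 1/(3*k) (Z(k) = 1/(2*k + k) = 1/(3*k))
d(M) = 4/9 (d(M) = (1 + (⅓)/(-1))² = (1 + (⅓)*(-1))² = (1 - ⅓)² = (⅔)² = 4/9)
c(E) = -4/9 (c(E) = -1*4/9 = -4/9)
1/(c(R(-28)) + 874755) = 1/(-4/9 + 874755) = 1/(7872791/9) = 9/7872791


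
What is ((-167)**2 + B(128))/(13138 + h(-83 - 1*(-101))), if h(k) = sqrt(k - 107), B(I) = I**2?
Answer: 581658674/172607133 - 44273*I*sqrt(89)/172607133 ≈ 3.3698 - 0.0024198*I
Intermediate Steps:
h(k) = sqrt(-107 + k)
((-167)**2 + B(128))/(13138 + h(-83 - 1*(-101))) = ((-167)**2 + 128**2)/(13138 + sqrt(-107 + (-83 - 1*(-101)))) = (27889 + 16384)/(13138 + sqrt(-107 + (-83 + 101))) = 44273/(13138 + sqrt(-107 + 18)) = 44273/(13138 + sqrt(-89)) = 44273/(13138 + I*sqrt(89))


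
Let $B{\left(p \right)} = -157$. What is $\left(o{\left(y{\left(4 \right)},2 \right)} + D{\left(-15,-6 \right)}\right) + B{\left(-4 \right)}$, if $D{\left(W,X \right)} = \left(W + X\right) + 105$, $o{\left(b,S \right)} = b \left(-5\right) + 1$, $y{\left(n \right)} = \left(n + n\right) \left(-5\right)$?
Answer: $128$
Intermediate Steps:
$y{\left(n \right)} = - 10 n$ ($y{\left(n \right)} = 2 n \left(-5\right) = - 10 n$)
$o{\left(b,S \right)} = 1 - 5 b$ ($o{\left(b,S \right)} = - 5 b + 1 = 1 - 5 b$)
$D{\left(W,X \right)} = 105 + W + X$
$\left(o{\left(y{\left(4 \right)},2 \right)} + D{\left(-15,-6 \right)}\right) + B{\left(-4 \right)} = \left(\left(1 - 5 \left(\left(-10\right) 4\right)\right) - -84\right) - 157 = \left(\left(1 - -200\right) + 84\right) - 157 = \left(\left(1 + 200\right) + 84\right) - 157 = \left(201 + 84\right) - 157 = 285 - 157 = 128$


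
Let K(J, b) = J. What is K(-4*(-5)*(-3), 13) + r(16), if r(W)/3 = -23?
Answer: -129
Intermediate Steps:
r(W) = -69 (r(W) = 3*(-23) = -69)
K(-4*(-5)*(-3), 13) + r(16) = -4*(-5)*(-3) - 69 = 20*(-3) - 69 = -60 - 69 = -129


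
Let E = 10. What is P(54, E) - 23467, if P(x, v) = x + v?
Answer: -23403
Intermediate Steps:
P(x, v) = v + x
P(54, E) - 23467 = (10 + 54) - 23467 = 64 - 23467 = -23403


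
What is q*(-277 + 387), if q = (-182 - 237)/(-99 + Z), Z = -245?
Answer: 23045/172 ≈ 133.98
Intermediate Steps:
q = 419/344 (q = (-182 - 237)/(-99 - 245) = -419/(-344) = -419*(-1/344) = 419/344 ≈ 1.2180)
q*(-277 + 387) = 419*(-277 + 387)/344 = (419/344)*110 = 23045/172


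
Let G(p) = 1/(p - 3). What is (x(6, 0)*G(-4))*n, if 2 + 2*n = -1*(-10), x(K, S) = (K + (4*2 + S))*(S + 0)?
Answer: 0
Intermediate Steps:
x(K, S) = S*(8 + K + S) (x(K, S) = (K + (8 + S))*S = (8 + K + S)*S = S*(8 + K + S))
G(p) = 1/(-3 + p)
n = 4 (n = -1 + (-1*(-10))/2 = -1 + (1/2)*10 = -1 + 5 = 4)
(x(6, 0)*G(-4))*n = ((0*(8 + 6 + 0))/(-3 - 4))*4 = ((0*14)/(-7))*4 = (0*(-1/7))*4 = 0*4 = 0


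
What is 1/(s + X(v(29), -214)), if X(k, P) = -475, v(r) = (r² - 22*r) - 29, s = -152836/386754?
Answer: -193377/91930493 ≈ -0.0021035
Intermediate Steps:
s = -76418/193377 (s = -152836*1/386754 = -76418/193377 ≈ -0.39518)
v(r) = -29 + r² - 22*r
1/(s + X(v(29), -214)) = 1/(-76418/193377 - 475) = 1/(-91930493/193377) = -193377/91930493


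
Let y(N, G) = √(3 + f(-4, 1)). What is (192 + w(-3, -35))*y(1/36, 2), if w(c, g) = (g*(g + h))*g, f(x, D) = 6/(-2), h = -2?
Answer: 0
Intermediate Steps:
f(x, D) = -3 (f(x, D) = 6*(-½) = -3)
y(N, G) = 0 (y(N, G) = √(3 - 3) = √0 = 0)
w(c, g) = g²*(-2 + g) (w(c, g) = (g*(g - 2))*g = (g*(-2 + g))*g = g²*(-2 + g))
(192 + w(-3, -35))*y(1/36, 2) = (192 + (-35)²*(-2 - 35))*0 = (192 + 1225*(-37))*0 = (192 - 45325)*0 = -45133*0 = 0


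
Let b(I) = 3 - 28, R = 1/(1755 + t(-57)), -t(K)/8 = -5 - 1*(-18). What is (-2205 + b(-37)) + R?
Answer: -3681729/1651 ≈ -2230.0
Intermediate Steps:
t(K) = -104 (t(K) = -8*(-5 - 1*(-18)) = -8*(-5 + 18) = -8*13 = -104)
R = 1/1651 (R = 1/(1755 - 104) = 1/1651 ≈ 0.00060569)
b(I) = -25
(-2205 + b(-37)) + R = (-2205 - 25) + 1/1651 = -2230 + 1/1651 = -3681729/1651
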